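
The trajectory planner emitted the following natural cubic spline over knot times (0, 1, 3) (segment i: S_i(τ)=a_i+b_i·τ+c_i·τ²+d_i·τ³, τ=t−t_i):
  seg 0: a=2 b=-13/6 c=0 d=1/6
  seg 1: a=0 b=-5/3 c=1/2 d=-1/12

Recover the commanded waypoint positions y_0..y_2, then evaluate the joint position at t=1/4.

y_0=2 y_1=0 y_2=-2
S(1/4) = 187/128

y_0 = S_0(0) = a_0 = 2
y_1 = S_1(0) = a_1 = 0
y_2 = S_1(2) = -2
t_q=1/4 is in segment 0 (τ=1/4); S_0(τ)=187/128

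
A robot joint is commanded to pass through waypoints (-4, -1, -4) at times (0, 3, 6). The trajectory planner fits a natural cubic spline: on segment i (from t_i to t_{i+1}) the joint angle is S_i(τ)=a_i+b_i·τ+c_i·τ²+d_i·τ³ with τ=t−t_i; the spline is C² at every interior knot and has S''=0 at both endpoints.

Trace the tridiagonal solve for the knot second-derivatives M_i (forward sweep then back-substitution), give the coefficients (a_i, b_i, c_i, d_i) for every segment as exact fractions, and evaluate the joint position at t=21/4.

  seg 0: a=-4 b=3/2 c=0 d=-1/18
  seg 1: a=-1 b=0 c=-1/2 d=1/18
S(21/4) = -371/128

Δ: Δ0=1, Δ1=-1
row 1: diag=12, rhs=-12; c'=1/4, d'=-1
back: M1=-1
M: M0=0, M1=-1, M2=0
seg 0: a=-4, c=M0/2=0, d=(M1−M0)/(6·3)=-1/18, b=Δ0−h0·(2M0+M1)/6=3/2
seg 1: a=-1, c=M1/2=-1/2, d=(M2−M1)/(6·3)=1/18, b=Δ1−h1·(2M1+M2)/6=0
t_q=21/4 → seg 1, τ=9/4; S=-1+0·τ+-1/2·τ²+1/18·τ³=-371/128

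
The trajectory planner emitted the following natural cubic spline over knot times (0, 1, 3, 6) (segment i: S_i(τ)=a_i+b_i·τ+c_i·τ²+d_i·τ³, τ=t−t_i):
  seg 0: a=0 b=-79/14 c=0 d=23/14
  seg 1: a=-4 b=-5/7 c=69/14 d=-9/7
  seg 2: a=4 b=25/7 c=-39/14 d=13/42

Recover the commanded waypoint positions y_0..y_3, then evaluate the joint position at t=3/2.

y_0=0 y_1=-4 y_2=4 y_3=-2
S(3/2) = -23/7

y_0 = S_0(0) = a_0 = 0
y_1 = S_1(0) = a_1 = -4
y_2 = S_2(0) = a_2 = 4
y_3 = S_2(3) = -2
t_q=3/2 is in segment 1 (τ=1/2); S_1(τ)=-23/7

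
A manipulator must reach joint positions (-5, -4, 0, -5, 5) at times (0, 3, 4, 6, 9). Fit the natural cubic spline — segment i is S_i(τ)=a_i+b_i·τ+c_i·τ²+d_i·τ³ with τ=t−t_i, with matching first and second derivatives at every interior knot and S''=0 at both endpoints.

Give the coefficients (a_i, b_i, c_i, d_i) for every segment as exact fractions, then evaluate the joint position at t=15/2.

Δ: Δ0=1/3, Δ1=4, Δ2=-5/2, Δ3=10/3
row 1: diag=8, rhs=22; c'=1/8, d'=11/4
row 2: denom=6−1·1/8=47/8; d'=(-39−1·11/4)/(47/8)=-334/47
row 3: denom=10−2·16/47=438/47; d'=(35−2·-334/47)/(438/47)=771/146
back: M3=771/146
back: M2=-334/47−16/47·771/146=-650/73
back: M1=11/4−1/8·-650/73=282/73
M: M0=0, M1=282/73, M2=-650/73, M3=771/146, M4=0
seg 0: a=-5, c=M0/2=0, d=(M1−M0)/(6·3)=47/219, b=Δ0−h0·(2M0+M1)/6=-350/219
seg 1: a=-4, c=M1/2=141/73, d=(M2−M1)/(6·1)=-466/219, b=Δ1−h1·(2M1+M2)/6=919/219
seg 2: a=0, c=M2/2=-325/73, d=(M3−M2)/(6·2)=2071/1752, b=Δ2−h2·(2M2+M3)/6=367/219
seg 3: a=-5, c=M3/2=771/292, d=(M4−M3)/(6·3)=-257/876, b=Δ3−h3·(2M3+M4)/6=-853/438
t_q=15/2 → seg 3, τ=3/2; S=-5+-853/438·τ+771/292·τ²+-257/876·τ³=-6939/2336

  seg 0: a=-5 b=-350/219 c=0 d=47/219
  seg 1: a=-4 b=919/219 c=141/73 d=-466/219
  seg 2: a=0 b=367/219 c=-325/73 d=2071/1752
  seg 3: a=-5 b=-853/438 c=771/292 d=-257/876
S(15/2) = -6939/2336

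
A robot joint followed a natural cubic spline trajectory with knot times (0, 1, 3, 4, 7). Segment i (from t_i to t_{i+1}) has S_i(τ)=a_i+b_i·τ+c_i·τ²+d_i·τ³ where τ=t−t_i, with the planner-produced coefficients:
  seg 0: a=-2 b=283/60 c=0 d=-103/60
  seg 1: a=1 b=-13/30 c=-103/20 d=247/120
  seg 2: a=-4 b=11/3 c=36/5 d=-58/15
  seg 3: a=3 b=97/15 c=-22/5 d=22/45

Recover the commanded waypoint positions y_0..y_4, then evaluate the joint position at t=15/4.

y_0 = S_0(0) = a_0 = -2
y_1 = S_1(0) = a_1 = 1
y_2 = S_2(0) = a_2 = -4
y_3 = S_3(0) = a_3 = 3
y_4 = S_3(3) = -4
t_q=15/4 is in segment 2 (τ=3/4); S_2(τ)=187/160

y_0=-2 y_1=1 y_2=-4 y_3=3 y_4=-4
S(15/4) = 187/160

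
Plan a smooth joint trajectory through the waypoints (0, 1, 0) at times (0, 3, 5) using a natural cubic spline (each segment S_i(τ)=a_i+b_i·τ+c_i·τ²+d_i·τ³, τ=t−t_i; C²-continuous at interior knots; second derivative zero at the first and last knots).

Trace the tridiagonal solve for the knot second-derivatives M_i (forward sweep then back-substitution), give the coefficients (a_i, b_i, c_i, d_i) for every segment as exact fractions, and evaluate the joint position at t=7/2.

Δ: Δ0=1/3, Δ1=-1/2
row 1: diag=10, rhs=-5; c'=1/5, d'=-1/2
back: M1=-1/2
M: M0=0, M1=-1/2, M2=0
seg 0: a=0, c=M0/2=0, d=(M1−M0)/(6·3)=-1/36, b=Δ0−h0·(2M0+M1)/6=7/12
seg 1: a=1, c=M1/2=-1/4, d=(M2−M1)/(6·2)=1/24, b=Δ1−h1·(2M1+M2)/6=-1/6
t_q=7/2 → seg 1, τ=1/2; S=1+-1/6·τ+-1/4·τ²+1/24·τ³=55/64

  seg 0: a=0 b=7/12 c=0 d=-1/36
  seg 1: a=1 b=-1/6 c=-1/4 d=1/24
S(7/2) = 55/64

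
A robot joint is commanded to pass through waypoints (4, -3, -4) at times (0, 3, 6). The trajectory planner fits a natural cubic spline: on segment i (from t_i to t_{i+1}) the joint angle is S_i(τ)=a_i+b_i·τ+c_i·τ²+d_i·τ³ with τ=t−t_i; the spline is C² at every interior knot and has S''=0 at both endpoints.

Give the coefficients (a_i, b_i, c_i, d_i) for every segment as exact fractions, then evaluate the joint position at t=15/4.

Δ: Δ0=-7/3, Δ1=-1/3
row 1: diag=12, rhs=12; c'=1/4, d'=1
back: M1=1
M: M0=0, M1=1, M2=0
seg 0: a=4, c=M0/2=0, d=(M1−M0)/(6·3)=1/18, b=Δ0−h0·(2M0+M1)/6=-17/6
seg 1: a=-3, c=M1/2=1/2, d=(M2−M1)/(6·3)=-1/18, b=Δ1−h1·(2M1+M2)/6=-4/3
t_q=15/4 → seg 1, τ=3/4; S=-3+-4/3·τ+1/2·τ²+-1/18·τ³=-479/128

  seg 0: a=4 b=-17/6 c=0 d=1/18
  seg 1: a=-3 b=-4/3 c=1/2 d=-1/18
S(15/4) = -479/128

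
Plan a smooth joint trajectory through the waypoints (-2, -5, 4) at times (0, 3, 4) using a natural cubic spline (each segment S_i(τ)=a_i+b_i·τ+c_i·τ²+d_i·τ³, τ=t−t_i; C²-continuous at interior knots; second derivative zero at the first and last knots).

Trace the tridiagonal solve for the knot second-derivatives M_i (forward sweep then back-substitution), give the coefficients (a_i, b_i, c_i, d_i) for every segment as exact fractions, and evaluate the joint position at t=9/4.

  seg 0: a=-2 b=-19/4 c=0 d=5/12
  seg 1: a=-5 b=13/2 c=15/4 d=-5/4
S(9/4) = -2033/256

Δ: Δ0=-1, Δ1=9
row 1: diag=8, rhs=60; c'=1/8, d'=15/2
back: M1=15/2
M: M0=0, M1=15/2, M2=0
seg 0: a=-2, c=M0/2=0, d=(M1−M0)/(6·3)=5/12, b=Δ0−h0·(2M0+M1)/6=-19/4
seg 1: a=-5, c=M1/2=15/4, d=(M2−M1)/(6·1)=-5/4, b=Δ1−h1·(2M1+M2)/6=13/2
t_q=9/4 → seg 0, τ=9/4; S=-2+-19/4·τ+0·τ²+5/12·τ³=-2033/256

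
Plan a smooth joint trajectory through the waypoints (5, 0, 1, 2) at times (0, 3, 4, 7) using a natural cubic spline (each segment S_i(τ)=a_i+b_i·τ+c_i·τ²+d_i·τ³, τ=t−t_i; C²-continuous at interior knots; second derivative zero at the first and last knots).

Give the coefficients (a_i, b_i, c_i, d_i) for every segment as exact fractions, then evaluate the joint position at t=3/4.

Δ: Δ0=-5/3, Δ1=1, Δ2=1/3
row 1: diag=8, rhs=16; c'=1/8, d'=2
row 2: denom=8−1·1/8=63/8; d'=(-4−1·2)/(63/8)=-16/21
back: M2=-16/21
back: M1=2−1/8·-16/21=44/21
M: M0=0, M1=44/21, M2=-16/21, M3=0
seg 0: a=5, c=M0/2=0, d=(M1−M0)/(6·3)=22/189, b=Δ0−h0·(2M0+M1)/6=-19/7
seg 1: a=0, c=M1/2=22/21, d=(M2−M1)/(6·1)=-10/21, b=Δ1−h1·(2M1+M2)/6=3/7
seg 2: a=1, c=M2/2=-8/21, d=(M3−M2)/(6·3)=8/189, b=Δ2−h2·(2M2+M3)/6=23/21
t_q=3/4 → seg 0, τ=3/4; S=5+-19/7·τ+0·τ²+22/189·τ³=675/224

  seg 0: a=5 b=-19/7 c=0 d=22/189
  seg 1: a=0 b=3/7 c=22/21 d=-10/21
  seg 2: a=1 b=23/21 c=-8/21 d=8/189
S(3/4) = 675/224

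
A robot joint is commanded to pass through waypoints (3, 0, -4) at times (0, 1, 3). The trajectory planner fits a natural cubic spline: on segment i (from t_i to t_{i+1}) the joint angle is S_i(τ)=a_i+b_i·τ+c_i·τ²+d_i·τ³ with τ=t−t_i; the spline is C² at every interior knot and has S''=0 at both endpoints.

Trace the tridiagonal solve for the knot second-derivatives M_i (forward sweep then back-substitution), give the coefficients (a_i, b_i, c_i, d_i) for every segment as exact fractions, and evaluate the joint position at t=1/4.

  seg 0: a=3 b=-19/6 c=0 d=1/6
  seg 1: a=0 b=-8/3 c=1/2 d=-1/12
S(1/4) = 283/128

Δ: Δ0=-3, Δ1=-2
row 1: diag=6, rhs=6; c'=1/3, d'=1
back: M1=1
M: M0=0, M1=1, M2=0
seg 0: a=3, c=M0/2=0, d=(M1−M0)/(6·1)=1/6, b=Δ0−h0·(2M0+M1)/6=-19/6
seg 1: a=0, c=M1/2=1/2, d=(M2−M1)/(6·2)=-1/12, b=Δ1−h1·(2M1+M2)/6=-8/3
t_q=1/4 → seg 0, τ=1/4; S=3+-19/6·τ+0·τ²+1/6·τ³=283/128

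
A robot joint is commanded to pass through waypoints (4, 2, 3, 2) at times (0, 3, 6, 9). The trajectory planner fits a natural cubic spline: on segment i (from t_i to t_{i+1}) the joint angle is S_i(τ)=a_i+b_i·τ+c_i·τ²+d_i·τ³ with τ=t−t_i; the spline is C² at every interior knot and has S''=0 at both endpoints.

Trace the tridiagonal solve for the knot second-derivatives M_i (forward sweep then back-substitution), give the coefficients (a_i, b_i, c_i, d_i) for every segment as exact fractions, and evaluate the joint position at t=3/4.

  seg 0: a=4 b=-44/45 c=0 d=14/405
  seg 1: a=2 b=-2/45 c=14/45 d=-5/81
  seg 2: a=3 b=7/45 c=-11/45 d=11/405
S(3/4) = 105/32

Δ: Δ0=-2/3, Δ1=1/3, Δ2=-1/3
row 1: diag=12, rhs=6; c'=1/4, d'=1/2
row 2: denom=12−3·1/4=45/4; d'=(-4−3·1/2)/(45/4)=-22/45
back: M2=-22/45
back: M1=1/2−1/4·-22/45=28/45
M: M0=0, M1=28/45, M2=-22/45, M3=0
seg 0: a=4, c=M0/2=0, d=(M1−M0)/(6·3)=14/405, b=Δ0−h0·(2M0+M1)/6=-44/45
seg 1: a=2, c=M1/2=14/45, d=(M2−M1)/(6·3)=-5/81, b=Δ1−h1·(2M1+M2)/6=-2/45
seg 2: a=3, c=M2/2=-11/45, d=(M3−M2)/(6·3)=11/405, b=Δ2−h2·(2M2+M3)/6=7/45
t_q=3/4 → seg 0, τ=3/4; S=4+-44/45·τ+0·τ²+14/405·τ³=105/32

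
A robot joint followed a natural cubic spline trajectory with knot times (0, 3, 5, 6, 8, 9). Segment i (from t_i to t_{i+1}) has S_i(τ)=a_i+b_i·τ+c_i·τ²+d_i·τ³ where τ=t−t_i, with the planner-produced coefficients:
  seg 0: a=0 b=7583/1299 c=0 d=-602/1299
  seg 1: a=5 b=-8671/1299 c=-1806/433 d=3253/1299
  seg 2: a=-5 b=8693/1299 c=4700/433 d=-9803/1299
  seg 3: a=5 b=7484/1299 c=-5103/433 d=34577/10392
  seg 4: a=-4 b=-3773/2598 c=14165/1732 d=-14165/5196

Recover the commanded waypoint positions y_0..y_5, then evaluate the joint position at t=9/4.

y_0=0 y_1=5 y_2=-5 y_3=5 y_4=-4 y_5=0
S(9/4) = 108849/13856

y_0 = S_0(0) = a_0 = 0
y_1 = S_1(0) = a_1 = 5
y_2 = S_2(0) = a_2 = -5
y_3 = S_3(0) = a_3 = 5
y_4 = S_4(0) = a_4 = -4
y_5 = S_4(1) = 0
t_q=9/4 is in segment 0 (τ=9/4); S_0(τ)=108849/13856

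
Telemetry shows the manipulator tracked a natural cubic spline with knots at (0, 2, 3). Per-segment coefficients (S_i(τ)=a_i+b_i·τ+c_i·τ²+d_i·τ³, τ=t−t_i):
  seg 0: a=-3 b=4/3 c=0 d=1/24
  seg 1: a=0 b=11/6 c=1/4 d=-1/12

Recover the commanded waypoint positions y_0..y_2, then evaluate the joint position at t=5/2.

y_0 = S_0(0) = a_0 = -3
y_1 = S_1(0) = a_1 = 0
y_2 = S_1(1) = 2
t_q=5/2 is in segment 1 (τ=1/2); S_1(τ)=31/32

y_0=-3 y_1=0 y_2=2
S(5/2) = 31/32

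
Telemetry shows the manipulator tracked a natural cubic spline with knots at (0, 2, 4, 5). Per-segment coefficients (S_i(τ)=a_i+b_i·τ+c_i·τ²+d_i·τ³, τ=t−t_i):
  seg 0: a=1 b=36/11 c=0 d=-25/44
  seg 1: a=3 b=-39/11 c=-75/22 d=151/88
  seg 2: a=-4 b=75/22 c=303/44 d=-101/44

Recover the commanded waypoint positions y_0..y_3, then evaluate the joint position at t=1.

y_0=1 y_1=3 y_2=-4 y_3=4
S(1) = 163/44

y_0 = S_0(0) = a_0 = 1
y_1 = S_1(0) = a_1 = 3
y_2 = S_2(0) = a_2 = -4
y_3 = S_2(1) = 4
t_q=1 is in segment 0 (τ=1); S_0(τ)=163/44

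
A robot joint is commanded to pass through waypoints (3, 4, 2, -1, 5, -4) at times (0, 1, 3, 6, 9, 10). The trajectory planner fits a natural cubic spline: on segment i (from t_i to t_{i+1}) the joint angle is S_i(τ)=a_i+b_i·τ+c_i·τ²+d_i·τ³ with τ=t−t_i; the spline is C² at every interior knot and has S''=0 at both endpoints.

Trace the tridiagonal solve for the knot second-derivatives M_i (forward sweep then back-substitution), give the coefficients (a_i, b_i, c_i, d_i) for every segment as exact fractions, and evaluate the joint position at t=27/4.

Δ: Δ0=1, Δ1=-1, Δ2=-1, Δ3=2, Δ4=-9
row 1: diag=6, rhs=-12; c'=1/3, d'=-2
row 2: denom=10−2·1/3=28/3; d'=(0−2·-2)/(28/3)=3/7
row 3: denom=12−3·9/28=309/28; d'=(18−3·3/7)/(309/28)=156/103
row 4: denom=8−3·28/103=740/103; d'=(-66−3·156/103)/(740/103)=-3633/370
back: M4=-3633/370
back: M3=156/103−28/103·-3633/370=774/185
back: M2=3/7−9/28·774/185=-339/370
back: M1=-2−1/3·-339/370=-627/370
M: M0=0, M1=-627/370, M2=-339/370, M3=774/185, M4=-3633/370, M5=0
seg 0: a=3, c=M0/2=0, d=(M1−M0)/(6·1)=-209/740, b=Δ0−h0·(2M0+M1)/6=949/740
seg 1: a=4, c=M1/2=-627/740, d=(M2−M1)/(6·2)=12/185, b=Δ1−h1·(2M1+M2)/6=161/370
seg 2: a=2, c=M2/2=-339/740, d=(M3−M2)/(6·3)=17/60, b=Δ2−h2·(2M2+M3)/6=-161/74
seg 3: a=-1, c=M3/2=387/185, d=(M4−M3)/(6·3)=-1727/2220, b=Δ3−h3·(2M3+M4)/6=2017/740
seg 4: a=5, c=M4/2=-3633/740, d=(M5−M4)/(6·1)=1211/740, b=Δ4−h4·(2M4+M5)/6=-2119/370
t_q=27/4 → seg 3, τ=3/4; S=-1+2017/740·τ+387/185·τ²+-1727/2220·τ³=89641/47360

  seg 0: a=3 b=949/740 c=0 d=-209/740
  seg 1: a=4 b=161/370 c=-627/740 d=12/185
  seg 2: a=2 b=-161/74 c=-339/740 d=17/60
  seg 3: a=-1 b=2017/740 c=387/185 d=-1727/2220
  seg 4: a=5 b=-2119/370 c=-3633/740 d=1211/740
S(27/4) = 89641/47360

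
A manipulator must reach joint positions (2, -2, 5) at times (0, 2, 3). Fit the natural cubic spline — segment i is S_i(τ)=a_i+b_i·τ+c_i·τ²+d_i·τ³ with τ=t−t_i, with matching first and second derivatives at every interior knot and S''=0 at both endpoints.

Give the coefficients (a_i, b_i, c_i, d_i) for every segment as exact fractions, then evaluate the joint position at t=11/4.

Δ: Δ0=-2, Δ1=7
row 1: diag=6, rhs=54; c'=1/6, d'=9
back: M1=9
M: M0=0, M1=9, M2=0
seg 0: a=2, c=M0/2=0, d=(M1−M0)/(6·2)=3/4, b=Δ0−h0·(2M0+M1)/6=-5
seg 1: a=-2, c=M1/2=9/2, d=(M2−M1)/(6·1)=-3/2, b=Δ1−h1·(2M1+M2)/6=4
t_q=11/4 → seg 1, τ=3/4; S=-2+4·τ+9/2·τ²+-3/2·τ³=371/128

  seg 0: a=2 b=-5 c=0 d=3/4
  seg 1: a=-2 b=4 c=9/2 d=-3/2
S(11/4) = 371/128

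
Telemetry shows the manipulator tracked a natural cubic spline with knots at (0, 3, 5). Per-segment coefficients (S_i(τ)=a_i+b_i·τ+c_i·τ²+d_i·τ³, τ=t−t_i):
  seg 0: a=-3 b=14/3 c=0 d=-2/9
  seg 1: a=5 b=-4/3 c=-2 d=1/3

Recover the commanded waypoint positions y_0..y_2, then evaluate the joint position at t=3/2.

y_0=-3 y_1=5 y_2=-3
S(3/2) = 13/4

y_0 = S_0(0) = a_0 = -3
y_1 = S_1(0) = a_1 = 5
y_2 = S_1(2) = -3
t_q=3/2 is in segment 0 (τ=3/2); S_0(τ)=13/4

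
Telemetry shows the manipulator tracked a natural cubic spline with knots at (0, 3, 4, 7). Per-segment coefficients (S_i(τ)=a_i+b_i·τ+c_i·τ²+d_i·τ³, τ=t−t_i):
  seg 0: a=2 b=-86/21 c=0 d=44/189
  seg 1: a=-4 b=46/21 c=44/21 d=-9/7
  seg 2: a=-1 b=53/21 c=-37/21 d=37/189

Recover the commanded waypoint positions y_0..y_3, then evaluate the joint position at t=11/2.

y_0=2 y_1=-4 y_2=-1 y_3=-4
S(11/2) = -29/56

y_0 = S_0(0) = a_0 = 2
y_1 = S_1(0) = a_1 = -4
y_2 = S_2(0) = a_2 = -1
y_3 = S_2(3) = -4
t_q=11/2 is in segment 2 (τ=3/2); S_2(τ)=-29/56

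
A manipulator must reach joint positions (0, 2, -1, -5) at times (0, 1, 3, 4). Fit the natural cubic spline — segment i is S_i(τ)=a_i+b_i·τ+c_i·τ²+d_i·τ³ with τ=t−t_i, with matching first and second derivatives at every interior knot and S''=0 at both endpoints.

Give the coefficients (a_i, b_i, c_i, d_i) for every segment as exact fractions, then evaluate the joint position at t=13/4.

Δ: Δ0=2, Δ1=-3/2, Δ2=-4
row 1: diag=6, rhs=-21; c'=1/3, d'=-7/2
row 2: denom=6−2·1/3=16/3; d'=(-15−2·-7/2)/(16/3)=-3/2
back: M2=-3/2
back: M1=-7/2−1/3·-3/2=-3
M: M0=0, M1=-3, M2=-3/2, M3=0
seg 0: a=0, c=M0/2=0, d=(M1−M0)/(6·1)=-1/2, b=Δ0−h0·(2M0+M1)/6=5/2
seg 1: a=2, c=M1/2=-3/2, d=(M2−M1)/(6·2)=1/8, b=Δ1−h1·(2M1+M2)/6=1
seg 2: a=-1, c=M2/2=-3/4, d=(M3−M2)/(6·1)=1/4, b=Δ2−h2·(2M2+M3)/6=-7/2
t_q=13/4 → seg 2, τ=1/4; S=-1+-7/2·τ+-3/4·τ²+1/4·τ³=-491/256

  seg 0: a=0 b=5/2 c=0 d=-1/2
  seg 1: a=2 b=1 c=-3/2 d=1/8
  seg 2: a=-1 b=-7/2 c=-3/4 d=1/4
S(13/4) = -491/256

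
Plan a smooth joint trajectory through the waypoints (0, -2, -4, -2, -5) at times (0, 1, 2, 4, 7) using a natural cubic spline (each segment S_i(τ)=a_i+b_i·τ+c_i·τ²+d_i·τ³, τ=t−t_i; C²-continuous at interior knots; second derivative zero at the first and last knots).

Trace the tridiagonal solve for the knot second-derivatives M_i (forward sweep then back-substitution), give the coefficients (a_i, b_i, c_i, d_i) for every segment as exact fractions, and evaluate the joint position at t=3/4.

  seg 0: a=0 b=-197/107 c=0 d=-17/107
  seg 1: a=-2 b=-248/107 c=-51/107 d=85/107
  seg 2: a=-4 b=-95/107 c=204/107 d=-103/214
  seg 3: a=-2 b=103/107 c=-105/107 d=35/321
S(3/4) = -9915/6848

Δ: Δ0=-2, Δ1=-2, Δ2=1, Δ3=-1
row 1: diag=4, rhs=0; c'=1/4, d'=0
row 2: denom=6−1·1/4=23/4; d'=(18−1·0)/(23/4)=72/23
row 3: denom=10−2·8/23=214/23; d'=(-12−2·72/23)/(214/23)=-210/107
back: M3=-210/107
back: M2=72/23−8/23·-210/107=408/107
back: M1=0−1/4·408/107=-102/107
M: M0=0, M1=-102/107, M2=408/107, M3=-210/107, M4=0
seg 0: a=0, c=M0/2=0, d=(M1−M0)/(6·1)=-17/107, b=Δ0−h0·(2M0+M1)/6=-197/107
seg 1: a=-2, c=M1/2=-51/107, d=(M2−M1)/(6·1)=85/107, b=Δ1−h1·(2M1+M2)/6=-248/107
seg 2: a=-4, c=M2/2=204/107, d=(M3−M2)/(6·2)=-103/214, b=Δ2−h2·(2M2+M3)/6=-95/107
seg 3: a=-2, c=M3/2=-105/107, d=(M4−M3)/(6·3)=35/321, b=Δ3−h3·(2M3+M4)/6=103/107
t_q=3/4 → seg 0, τ=3/4; S=0+-197/107·τ+0·τ²+-17/107·τ³=-9915/6848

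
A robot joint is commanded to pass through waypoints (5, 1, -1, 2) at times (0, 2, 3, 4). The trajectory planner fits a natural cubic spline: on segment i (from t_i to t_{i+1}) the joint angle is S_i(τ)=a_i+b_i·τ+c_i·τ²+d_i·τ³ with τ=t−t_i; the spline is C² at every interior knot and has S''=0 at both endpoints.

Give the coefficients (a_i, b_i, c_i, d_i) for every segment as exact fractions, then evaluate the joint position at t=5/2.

Δ: Δ0=-2, Δ1=-2, Δ2=3
row 1: diag=6, rhs=0; c'=1/6, d'=0
row 2: denom=4−1·1/6=23/6; d'=(30−1·0)/(23/6)=180/23
back: M2=180/23
back: M1=0−1/6·180/23=-30/23
M: M0=0, M1=-30/23, M2=180/23, M3=0
seg 0: a=5, c=M0/2=0, d=(M1−M0)/(6·2)=-5/46, b=Δ0−h0·(2M0+M1)/6=-36/23
seg 1: a=1, c=M1/2=-15/23, d=(M2−M1)/(6·1)=35/23, b=Δ1−h1·(2M1+M2)/6=-66/23
seg 2: a=-1, c=M2/2=90/23, d=(M3−M2)/(6·1)=-30/23, b=Δ2−h2·(2M2+M3)/6=9/23
t_q=5/2 → seg 1, τ=1/2; S=1+-66/23·τ+-15/23·τ²+35/23·τ³=-75/184

  seg 0: a=5 b=-36/23 c=0 d=-5/46
  seg 1: a=1 b=-66/23 c=-15/23 d=35/23
  seg 2: a=-1 b=9/23 c=90/23 d=-30/23
S(5/2) = -75/184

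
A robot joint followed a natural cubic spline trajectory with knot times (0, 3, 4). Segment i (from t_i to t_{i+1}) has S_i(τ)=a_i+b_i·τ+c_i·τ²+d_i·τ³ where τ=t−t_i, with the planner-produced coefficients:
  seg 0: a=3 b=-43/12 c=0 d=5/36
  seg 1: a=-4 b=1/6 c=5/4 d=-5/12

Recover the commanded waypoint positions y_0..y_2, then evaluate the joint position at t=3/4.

y_0=3 y_1=-4 y_2=-3
S(3/4) = 95/256

y_0 = S_0(0) = a_0 = 3
y_1 = S_1(0) = a_1 = -4
y_2 = S_1(1) = -3
t_q=3/4 is in segment 0 (τ=3/4); S_0(τ)=95/256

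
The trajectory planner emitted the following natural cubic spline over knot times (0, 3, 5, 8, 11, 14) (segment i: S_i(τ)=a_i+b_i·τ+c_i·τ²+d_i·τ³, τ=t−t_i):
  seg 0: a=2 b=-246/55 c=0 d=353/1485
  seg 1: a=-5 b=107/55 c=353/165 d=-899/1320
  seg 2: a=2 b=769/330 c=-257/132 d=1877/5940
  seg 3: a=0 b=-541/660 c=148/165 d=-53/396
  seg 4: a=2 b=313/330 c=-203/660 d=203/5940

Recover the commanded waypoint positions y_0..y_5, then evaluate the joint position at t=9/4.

y_0 = S_0(0) = a_0 = 2
y_1 = S_1(0) = a_1 = -5
y_2 = S_2(0) = a_2 = 2
y_3 = S_3(0) = a_3 = 0
y_4 = S_4(0) = a_4 = 2
y_5 = S_4(3) = 3
t_q=9/4 is in segment 0 (τ=9/4); S_0(τ)=-18853/3520

y_0=2 y_1=-5 y_2=2 y_3=0 y_4=2 y_5=3
S(9/4) = -18853/3520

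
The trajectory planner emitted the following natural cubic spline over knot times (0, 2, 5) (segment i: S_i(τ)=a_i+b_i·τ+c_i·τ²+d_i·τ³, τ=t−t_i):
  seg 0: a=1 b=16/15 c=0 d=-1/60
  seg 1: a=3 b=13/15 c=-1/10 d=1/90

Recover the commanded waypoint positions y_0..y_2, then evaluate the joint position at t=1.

y_0 = S_0(0) = a_0 = 1
y_1 = S_1(0) = a_1 = 3
y_2 = S_1(3) = 5
t_q=1 is in segment 0 (τ=1); S_0(τ)=41/20

y_0=1 y_1=3 y_2=5
S(1) = 41/20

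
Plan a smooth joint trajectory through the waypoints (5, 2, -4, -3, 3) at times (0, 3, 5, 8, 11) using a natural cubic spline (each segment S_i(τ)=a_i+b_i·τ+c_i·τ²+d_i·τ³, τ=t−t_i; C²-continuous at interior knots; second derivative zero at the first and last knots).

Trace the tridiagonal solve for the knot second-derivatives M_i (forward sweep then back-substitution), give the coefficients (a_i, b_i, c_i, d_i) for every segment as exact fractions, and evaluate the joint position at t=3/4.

Δ: Δ0=-1, Δ1=-3, Δ2=1/3, Δ3=2
row 1: diag=10, rhs=-12; c'=1/5, d'=-6/5
row 2: denom=10−2·1/5=48/5; d'=(20−2·-6/5)/(48/5)=7/3
row 3: denom=12−3·5/16=177/16; d'=(10−3·7/3)/(177/16)=16/59
back: M3=16/59
back: M2=7/3−5/16·16/59=398/177
back: M1=-6/5−1/5·398/177=-292/177
M: M0=0, M1=-292/177, M2=398/177, M3=16/59, M4=0
seg 0: a=5, c=M0/2=0, d=(M1−M0)/(6·3)=-146/1593, b=Δ0−h0·(2M0+M1)/6=-31/177
seg 1: a=2, c=M1/2=-146/177, d=(M2−M1)/(6·2)=115/354, b=Δ1−h1·(2M1+M2)/6=-469/177
seg 2: a=-4, c=M2/2=199/177, d=(M3−M2)/(6·3)=-175/1593, b=Δ2−h2·(2M2+M3)/6=-121/59
seg 3: a=-3, c=M3/2=8/59, d=(M4−M3)/(6·3)=-8/531, b=Δ3−h3·(2M3+M4)/6=102/59
t_q=3/4 → seg 0, τ=3/4; S=5+-31/177·τ+0·τ²+-146/1593·τ³=9119/1888

  seg 0: a=5 b=-31/177 c=0 d=-146/1593
  seg 1: a=2 b=-469/177 c=-146/177 d=115/354
  seg 2: a=-4 b=-121/59 c=199/177 d=-175/1593
  seg 3: a=-3 b=102/59 c=8/59 d=-8/531
S(3/4) = 9119/1888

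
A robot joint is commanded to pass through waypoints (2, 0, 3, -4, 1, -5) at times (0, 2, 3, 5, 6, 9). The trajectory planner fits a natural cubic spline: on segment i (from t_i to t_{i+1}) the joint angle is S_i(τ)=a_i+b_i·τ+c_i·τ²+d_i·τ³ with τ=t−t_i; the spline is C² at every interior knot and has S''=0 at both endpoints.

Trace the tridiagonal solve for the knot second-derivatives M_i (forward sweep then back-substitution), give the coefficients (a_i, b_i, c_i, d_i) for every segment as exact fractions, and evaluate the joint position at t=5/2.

Δ: Δ0=-1, Δ1=3, Δ2=-7/2, Δ3=5, Δ4=-2
row 1: diag=6, rhs=24; c'=1/6, d'=4
row 2: denom=6−1·1/6=35/6; d'=(-39−1·4)/(35/6)=-258/35
row 3: denom=6−2·12/35=186/35; d'=(51−2·-258/35)/(186/35)=767/62
row 4: denom=8−1·35/186=1453/186; d'=(-42−1·767/62)/(1453/186)=-10113/1453
back: M4=-10113/1453
back: M3=767/62−35/186·-10113/1453=19878/1453
back: M2=-258/35−12/35·19878/1453=-17526/1453
back: M1=4−1/6·-17526/1453=8733/1453
M: M0=0, M1=8733/1453, M2=-17526/1453, M3=19878/1453, M4=-10113/1453, M5=0
seg 0: a=2, c=M0/2=0, d=(M1−M0)/(6·2)=2911/5812, b=Δ0−h0·(2M0+M1)/6=-4364/1453
seg 1: a=0, c=M1/2=8733/2906, d=(M2−M1)/(6·1)=-8753/2906, b=Δ1−h1·(2M1+M2)/6=4369/1453
seg 2: a=3, c=M2/2=-8763/1453, d=(M3−M2)/(6·2)=3117/1453, b=Δ2−h2·(2M2+M3)/6=-55/2906
seg 3: a=-4, c=M3/2=9939/1453, d=(M4−M3)/(6·1)=-9997/2906, b=Δ3−h3·(2M3+M4)/6=4649/2906
seg 4: a=1, c=M4/2=-10113/2906, d=(M5−M4)/(6·3)=3371/8718, b=Δ4−h4·(2M4+M5)/6=7207/1453
t_q=5/2 → seg 1, τ=1/2; S=0+4369/1453·τ+8733/2906·τ²+-8753/2906·τ³=43665/23248

  seg 0: a=2 b=-4364/1453 c=0 d=2911/5812
  seg 1: a=0 b=4369/1453 c=8733/2906 d=-8753/2906
  seg 2: a=3 b=-55/2906 c=-8763/1453 d=3117/1453
  seg 3: a=-4 b=4649/2906 c=9939/1453 d=-9997/2906
  seg 4: a=1 b=7207/1453 c=-10113/2906 d=3371/8718
S(5/2) = 43665/23248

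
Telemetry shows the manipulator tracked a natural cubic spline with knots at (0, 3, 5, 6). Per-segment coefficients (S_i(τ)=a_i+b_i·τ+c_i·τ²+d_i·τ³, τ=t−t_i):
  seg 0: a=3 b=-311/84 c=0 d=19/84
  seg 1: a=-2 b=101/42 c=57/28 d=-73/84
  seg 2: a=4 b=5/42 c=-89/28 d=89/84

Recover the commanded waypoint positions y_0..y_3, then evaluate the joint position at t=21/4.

y_0=3 y_1=-2 y_2=4 y_3=2
S(21/4) = 985/256

y_0 = S_0(0) = a_0 = 3
y_1 = S_1(0) = a_1 = -2
y_2 = S_2(0) = a_2 = 4
y_3 = S_2(1) = 2
t_q=21/4 is in segment 2 (τ=1/4); S_2(τ)=985/256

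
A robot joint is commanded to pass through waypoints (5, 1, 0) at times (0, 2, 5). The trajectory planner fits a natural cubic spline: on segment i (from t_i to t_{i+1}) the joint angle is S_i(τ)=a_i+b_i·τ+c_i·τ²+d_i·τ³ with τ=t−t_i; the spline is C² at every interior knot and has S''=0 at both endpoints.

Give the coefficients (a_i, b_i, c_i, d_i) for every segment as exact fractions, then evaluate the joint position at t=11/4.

Δ: Δ0=-2, Δ1=-1/3
row 1: diag=10, rhs=10; c'=3/10, d'=1
back: M1=1
M: M0=0, M1=1, M2=0
seg 0: a=5, c=M0/2=0, d=(M1−M0)/(6·2)=1/12, b=Δ0−h0·(2M0+M1)/6=-7/3
seg 1: a=1, c=M1/2=1/2, d=(M2−M1)/(6·3)=-1/18, b=Δ1−h1·(2M1+M2)/6=-4/3
t_q=11/4 → seg 1, τ=3/4; S=1+-4/3·τ+1/2·τ²+-1/18·τ³=33/128

  seg 0: a=5 b=-7/3 c=0 d=1/12
  seg 1: a=1 b=-4/3 c=1/2 d=-1/18
S(11/4) = 33/128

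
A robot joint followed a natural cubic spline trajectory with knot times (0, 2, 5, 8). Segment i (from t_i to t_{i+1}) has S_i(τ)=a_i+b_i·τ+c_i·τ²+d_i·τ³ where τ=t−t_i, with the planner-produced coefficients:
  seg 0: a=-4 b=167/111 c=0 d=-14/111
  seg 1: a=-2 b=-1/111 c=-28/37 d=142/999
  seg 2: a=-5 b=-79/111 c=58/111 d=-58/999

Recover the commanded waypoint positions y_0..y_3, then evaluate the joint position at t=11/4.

y_0=-4 y_1=-2 y_2=-5 y_3=-4
S(11/4) = -2809/1184

y_0 = S_0(0) = a_0 = -4
y_1 = S_1(0) = a_1 = -2
y_2 = S_2(0) = a_2 = -5
y_3 = S_2(3) = -4
t_q=11/4 is in segment 1 (τ=3/4); S_1(τ)=-2809/1184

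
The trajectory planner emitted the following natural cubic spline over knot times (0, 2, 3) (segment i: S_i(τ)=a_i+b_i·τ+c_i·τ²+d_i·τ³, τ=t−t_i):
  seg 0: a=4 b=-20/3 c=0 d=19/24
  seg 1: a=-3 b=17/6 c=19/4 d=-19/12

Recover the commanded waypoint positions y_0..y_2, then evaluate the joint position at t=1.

y_0 = S_0(0) = a_0 = 4
y_1 = S_1(0) = a_1 = -3
y_2 = S_1(1) = 3
t_q=1 is in segment 0 (τ=1); S_0(τ)=-15/8

y_0=4 y_1=-3 y_2=3
S(1) = -15/8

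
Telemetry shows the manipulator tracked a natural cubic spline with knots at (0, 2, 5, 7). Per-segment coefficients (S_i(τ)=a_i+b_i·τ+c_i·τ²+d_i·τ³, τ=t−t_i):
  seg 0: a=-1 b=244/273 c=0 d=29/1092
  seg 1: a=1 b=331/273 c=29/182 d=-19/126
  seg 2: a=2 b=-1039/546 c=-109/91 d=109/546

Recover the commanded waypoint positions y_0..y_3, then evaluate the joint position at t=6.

y_0 = S_0(0) = a_0 = -1
y_1 = S_1(0) = a_1 = 1
y_2 = S_2(0) = a_2 = 2
y_3 = S_2(2) = -5
t_q=6 is in segment 2 (τ=1); S_2(τ)=-82/91

y_0=-1 y_1=1 y_2=2 y_3=-5
S(6) = -82/91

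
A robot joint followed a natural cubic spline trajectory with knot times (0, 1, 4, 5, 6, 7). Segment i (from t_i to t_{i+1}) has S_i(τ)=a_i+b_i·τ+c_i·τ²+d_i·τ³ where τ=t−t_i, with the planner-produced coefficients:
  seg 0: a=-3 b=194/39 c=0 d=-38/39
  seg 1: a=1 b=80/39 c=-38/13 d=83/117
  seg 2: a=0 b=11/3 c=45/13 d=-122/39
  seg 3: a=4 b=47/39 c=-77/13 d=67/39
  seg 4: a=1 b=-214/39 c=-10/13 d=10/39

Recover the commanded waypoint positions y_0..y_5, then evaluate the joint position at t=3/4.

y_0=-3 y_1=1 y_2=0 y_3=4 y_4=1 y_5=-5
S(3/4) = 133/416

y_0 = S_0(0) = a_0 = -3
y_1 = S_1(0) = a_1 = 1
y_2 = S_2(0) = a_2 = 0
y_3 = S_3(0) = a_3 = 4
y_4 = S_4(0) = a_4 = 1
y_5 = S_4(1) = -5
t_q=3/4 is in segment 0 (τ=3/4); S_0(τ)=133/416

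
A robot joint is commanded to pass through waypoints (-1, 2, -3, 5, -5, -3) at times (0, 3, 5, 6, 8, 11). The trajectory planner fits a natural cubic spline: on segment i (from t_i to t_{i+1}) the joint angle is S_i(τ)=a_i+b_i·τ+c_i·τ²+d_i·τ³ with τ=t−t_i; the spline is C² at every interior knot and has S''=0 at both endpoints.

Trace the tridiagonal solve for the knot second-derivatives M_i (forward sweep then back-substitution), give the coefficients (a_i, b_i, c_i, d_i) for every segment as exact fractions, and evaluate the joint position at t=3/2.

Δ: Δ0=1, Δ1=-5/2, Δ2=8, Δ3=-5, Δ4=2/3
row 1: diag=10, rhs=-21; c'=1/5, d'=-21/10
row 2: denom=6−2·1/5=28/5; d'=(63−2·-21/10)/(28/5)=12
row 3: denom=6−1·5/28=163/28; d'=(-78−1·12)/(163/28)=-2520/163
row 4: denom=10−2·56/163=1518/163; d'=(34−2·-2520/163)/(1518/163)=481/69
back: M4=481/69
back: M3=-2520/163−56/163·481/69=-1232/69
back: M2=12−5/28·-1232/69=1048/69
back: M1=-21/10−1/5·1048/69=-709/138
M: M0=0, M1=-709/138, M2=1048/69, M3=-1232/69, M4=481/69, M5=0
seg 0: a=-1, c=M0/2=0, d=(M1−M0)/(6·3)=-709/2484, b=Δ0−h0·(2M0+M1)/6=985/276
seg 1: a=2, c=M1/2=-709/276, d=(M2−M1)/(6·2)=935/552, b=Δ1−h1·(2M1+M2)/6=-571/138
seg 2: a=-3, c=M2/2=524/69, d=(M3−M2)/(6·1)=-380/69, b=Δ2−h2·(2M2+M3)/6=136/23
seg 3: a=5, c=M3/2=-616/69, d=(M4−M3)/(6·2)=571/276, b=Δ3−h3·(2M3+M4)/6=316/69
seg 4: a=-5, c=M4/2=481/138, d=(M5−M4)/(6·3)=-481/1242, b=Δ4−h4·(2M4+M5)/6=-145/23
t_q=3/2 → seg 0, τ=3/2; S=-1+985/276·τ+0·τ²+-709/2484·τ³=2495/736

  seg 0: a=-1 b=985/276 c=0 d=-709/2484
  seg 1: a=2 b=-571/138 c=-709/276 d=935/552
  seg 2: a=-3 b=136/23 c=524/69 d=-380/69
  seg 3: a=5 b=316/69 c=-616/69 d=571/276
  seg 4: a=-5 b=-145/23 c=481/138 d=-481/1242
S(3/2) = 2495/736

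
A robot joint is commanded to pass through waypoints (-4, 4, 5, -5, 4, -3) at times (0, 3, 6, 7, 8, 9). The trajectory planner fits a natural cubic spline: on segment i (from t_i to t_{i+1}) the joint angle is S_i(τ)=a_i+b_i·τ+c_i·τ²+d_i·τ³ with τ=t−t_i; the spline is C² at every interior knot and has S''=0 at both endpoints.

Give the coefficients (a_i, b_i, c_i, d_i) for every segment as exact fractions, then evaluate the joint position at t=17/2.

  seg 0: a=-4 b=647/419 c=0 d=1411/11313
  seg 1: a=4 b=2058/419 c=1411/1257 d=-9988/11313
  seg 2: a=5 b=-5108/419 c=-2859/419 d=3777/419
  seg 3: a=-5 b=505/419 c=8472/419 d=-5206/419
  seg 4: a=4 b=1831/419 c=-7146/419 d=2382/419
S(17/2) = 4411/1676

Δ: Δ0=8/3, Δ1=1/3, Δ2=-10, Δ3=9, Δ4=-7
row 1: diag=12, rhs=-14; c'=1/4, d'=-7/6
row 2: denom=8−3·1/4=29/4; d'=(-62−3·-7/6)/(29/4)=-234/29
row 3: denom=4−1·4/29=112/29; d'=(114−1·-234/29)/(112/29)=885/28
row 4: denom=4−1·29/112=419/112; d'=(-96−1·885/28)/(419/112)=-14292/419
back: M4=-14292/419
back: M3=885/28−29/112·-14292/419=16944/419
back: M2=-234/29−4/29·16944/419=-5718/419
back: M1=-7/6−1/4·-5718/419=2822/1257
M: M0=0, M1=2822/1257, M2=-5718/419, M3=16944/419, M4=-14292/419, M5=0
seg 0: a=-4, c=M0/2=0, d=(M1−M0)/(6·3)=1411/11313, b=Δ0−h0·(2M0+M1)/6=647/419
seg 1: a=4, c=M1/2=1411/1257, d=(M2−M1)/(6·3)=-9988/11313, b=Δ1−h1·(2M1+M2)/6=2058/419
seg 2: a=5, c=M2/2=-2859/419, d=(M3−M2)/(6·1)=3777/419, b=Δ2−h2·(2M2+M3)/6=-5108/419
seg 3: a=-5, c=M3/2=8472/419, d=(M4−M3)/(6·1)=-5206/419, b=Δ3−h3·(2M3+M4)/6=505/419
seg 4: a=4, c=M4/2=-7146/419, d=(M5−M4)/(6·1)=2382/419, b=Δ4−h4·(2M4+M5)/6=1831/419
t_q=17/2 → seg 4, τ=1/2; S=4+1831/419·τ+-7146/419·τ²+2382/419·τ³=4411/1676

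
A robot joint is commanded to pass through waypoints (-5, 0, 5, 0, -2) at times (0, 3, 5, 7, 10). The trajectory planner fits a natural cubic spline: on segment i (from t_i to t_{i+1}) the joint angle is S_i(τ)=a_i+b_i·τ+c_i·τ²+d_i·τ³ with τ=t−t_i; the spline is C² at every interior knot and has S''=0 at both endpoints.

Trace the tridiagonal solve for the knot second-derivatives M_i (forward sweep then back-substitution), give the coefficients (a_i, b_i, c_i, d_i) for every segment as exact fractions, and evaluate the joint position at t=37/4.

Δ: Δ0=5/3, Δ1=5/2, Δ2=-5/2, Δ3=-2/3
row 1: diag=10, rhs=5; c'=1/5, d'=1/2
row 2: denom=8−2·1/5=38/5; d'=(-30−2·1/2)/(38/5)=-155/38
row 3: denom=10−2·5/19=180/19; d'=(11−2·-155/38)/(180/19)=91/45
back: M3=91/45
back: M2=-155/38−5/19·91/45=-83/18
back: M1=1/2−1/5·-83/18=64/45
M: M0=0, M1=64/45, M2=-83/18, M3=91/45, M4=0
seg 0: a=-5, c=M0/2=0, d=(M1−M0)/(6·3)=32/405, b=Δ0−h0·(2M0+M1)/6=43/45
seg 1: a=0, c=M1/2=32/45, d=(M2−M1)/(6·2)=-181/360, b=Δ1−h1·(2M1+M2)/6=139/45
seg 2: a=5, c=M2/2=-83/36, d=(M3−M2)/(6·2)=199/360, b=Δ2−h2·(2M2+M3)/6=-1/10
seg 3: a=0, c=M3/2=91/90, d=(M4−M3)/(6·3)=-91/810, b=Δ3−h3·(2M3+M4)/6=-121/45
t_q=37/4 → seg 3, τ=9/4; S=0+-121/45·τ+91/90·τ²+-91/810·τ³=-283/128

  seg 0: a=-5 b=43/45 c=0 d=32/405
  seg 1: a=0 b=139/45 c=32/45 d=-181/360
  seg 2: a=5 b=-1/10 c=-83/36 d=199/360
  seg 3: a=0 b=-121/45 c=91/90 d=-91/810
S(37/4) = -283/128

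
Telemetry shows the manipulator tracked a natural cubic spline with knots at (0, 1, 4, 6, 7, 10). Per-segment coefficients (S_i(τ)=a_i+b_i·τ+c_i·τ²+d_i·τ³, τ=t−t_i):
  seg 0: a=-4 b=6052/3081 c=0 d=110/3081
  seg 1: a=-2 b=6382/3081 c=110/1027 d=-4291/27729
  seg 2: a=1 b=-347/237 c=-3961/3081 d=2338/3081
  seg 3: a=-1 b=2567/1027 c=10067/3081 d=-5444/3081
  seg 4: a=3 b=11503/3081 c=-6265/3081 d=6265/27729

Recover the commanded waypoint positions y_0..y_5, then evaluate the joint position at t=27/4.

y_0 = S_0(0) = a_0 = -4
y_1 = S_1(0) = a_1 = -2
y_2 = S_2(0) = a_2 = 1
y_3 = S_3(0) = a_3 = -1
y_4 = S_4(0) = a_4 = 3
y_5 = S_4(3) = 2
t_q=27/4 is in segment 3 (τ=3/4); S_3(τ)=8081/4108

y_0=-4 y_1=-2 y_2=1 y_3=-1 y_4=3 y_5=2
S(27/4) = 8081/4108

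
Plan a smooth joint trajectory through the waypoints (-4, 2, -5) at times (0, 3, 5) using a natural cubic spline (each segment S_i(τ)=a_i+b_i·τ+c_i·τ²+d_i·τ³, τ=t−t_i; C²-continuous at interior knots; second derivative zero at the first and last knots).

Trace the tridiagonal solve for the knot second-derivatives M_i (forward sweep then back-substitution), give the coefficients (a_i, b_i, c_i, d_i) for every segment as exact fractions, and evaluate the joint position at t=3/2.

Δ: Δ0=2, Δ1=-7/2
row 1: diag=10, rhs=-33; c'=1/5, d'=-33/10
back: M1=-33/10
M: M0=0, M1=-33/10, M2=0
seg 0: a=-4, c=M0/2=0, d=(M1−M0)/(6·3)=-11/60, b=Δ0−h0·(2M0+M1)/6=73/20
seg 1: a=2, c=M1/2=-33/20, d=(M2−M1)/(6·2)=11/40, b=Δ1−h1·(2M1+M2)/6=-13/10
t_q=3/2 → seg 0, τ=3/2; S=-4+73/20·τ+0·τ²+-11/60·τ³=137/160

  seg 0: a=-4 b=73/20 c=0 d=-11/60
  seg 1: a=2 b=-13/10 c=-33/20 d=11/40
S(3/2) = 137/160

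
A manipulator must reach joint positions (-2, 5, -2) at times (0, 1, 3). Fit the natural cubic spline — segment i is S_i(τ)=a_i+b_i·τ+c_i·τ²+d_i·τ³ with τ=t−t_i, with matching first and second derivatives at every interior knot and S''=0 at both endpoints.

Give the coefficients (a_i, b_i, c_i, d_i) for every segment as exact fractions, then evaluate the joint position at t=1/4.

  seg 0: a=-2 b=35/4 c=0 d=-7/4
  seg 1: a=5 b=7/2 c=-21/4 d=7/8
S(1/4) = 41/256

Δ: Δ0=7, Δ1=-7/2
row 1: diag=6, rhs=-63; c'=1/3, d'=-21/2
back: M1=-21/2
M: M0=0, M1=-21/2, M2=0
seg 0: a=-2, c=M0/2=0, d=(M1−M0)/(6·1)=-7/4, b=Δ0−h0·(2M0+M1)/6=35/4
seg 1: a=5, c=M1/2=-21/4, d=(M2−M1)/(6·2)=7/8, b=Δ1−h1·(2M1+M2)/6=7/2
t_q=1/4 → seg 0, τ=1/4; S=-2+35/4·τ+0·τ²+-7/4·τ³=41/256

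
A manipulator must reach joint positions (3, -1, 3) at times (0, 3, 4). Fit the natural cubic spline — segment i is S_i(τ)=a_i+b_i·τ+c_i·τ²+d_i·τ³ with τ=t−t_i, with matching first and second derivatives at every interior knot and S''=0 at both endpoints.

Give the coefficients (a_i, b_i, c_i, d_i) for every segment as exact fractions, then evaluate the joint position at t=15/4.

Δ: Δ0=-4/3, Δ1=4
row 1: diag=8, rhs=32; c'=1/8, d'=4
back: M1=4
M: M0=0, M1=4, M2=0
seg 0: a=3, c=M0/2=0, d=(M1−M0)/(6·3)=2/9, b=Δ0−h0·(2M0+M1)/6=-10/3
seg 1: a=-1, c=M1/2=2, d=(M2−M1)/(6·1)=-2/3, b=Δ1−h1·(2M1+M2)/6=8/3
t_q=15/4 → seg 1, τ=3/4; S=-1+8/3·τ+2·τ²+-2/3·τ³=59/32

  seg 0: a=3 b=-10/3 c=0 d=2/9
  seg 1: a=-1 b=8/3 c=2 d=-2/3
S(15/4) = 59/32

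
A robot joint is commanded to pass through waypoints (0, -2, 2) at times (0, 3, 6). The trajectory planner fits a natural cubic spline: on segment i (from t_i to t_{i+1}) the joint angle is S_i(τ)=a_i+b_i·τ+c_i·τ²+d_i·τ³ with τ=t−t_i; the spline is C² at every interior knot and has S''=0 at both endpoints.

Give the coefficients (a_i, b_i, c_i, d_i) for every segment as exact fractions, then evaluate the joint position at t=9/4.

Δ: Δ0=-2/3, Δ1=4/3
row 1: diag=12, rhs=12; c'=1/4, d'=1
back: M1=1
M: M0=0, M1=1, M2=0
seg 0: a=0, c=M0/2=0, d=(M1−M0)/(6·3)=1/18, b=Δ0−h0·(2M0+M1)/6=-7/6
seg 1: a=-2, c=M1/2=1/2, d=(M2−M1)/(6·3)=-1/18, b=Δ1−h1·(2M1+M2)/6=1/3
t_q=9/4 → seg 0, τ=9/4; S=0+-7/6·τ+0·τ²+1/18·τ³=-255/128

  seg 0: a=0 b=-7/6 c=0 d=1/18
  seg 1: a=-2 b=1/3 c=1/2 d=-1/18
S(9/4) = -255/128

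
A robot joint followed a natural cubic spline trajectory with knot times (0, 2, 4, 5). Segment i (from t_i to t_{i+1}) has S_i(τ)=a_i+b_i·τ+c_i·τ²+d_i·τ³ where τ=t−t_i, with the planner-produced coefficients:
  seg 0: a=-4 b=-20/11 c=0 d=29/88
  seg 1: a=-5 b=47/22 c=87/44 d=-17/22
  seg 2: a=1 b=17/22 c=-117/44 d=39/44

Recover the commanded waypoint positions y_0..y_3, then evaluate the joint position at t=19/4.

y_0 = S_0(0) = a_0 = -4
y_1 = S_1(0) = a_1 = -5
y_2 = S_2(0) = a_2 = 1
y_3 = S_2(1) = 0
t_q=19/4 is in segment 2 (τ=3/4); S_2(τ)=1289/2816

y_0=-4 y_1=-5 y_2=1 y_3=0
S(19/4) = 1289/2816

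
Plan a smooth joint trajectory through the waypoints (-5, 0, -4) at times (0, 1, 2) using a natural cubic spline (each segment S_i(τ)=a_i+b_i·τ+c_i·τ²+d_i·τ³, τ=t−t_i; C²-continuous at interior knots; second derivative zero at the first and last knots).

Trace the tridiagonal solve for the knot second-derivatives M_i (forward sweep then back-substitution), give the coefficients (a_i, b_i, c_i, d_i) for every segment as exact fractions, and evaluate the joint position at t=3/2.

Δ: Δ0=5, Δ1=-4
row 1: diag=4, rhs=-54; c'=1/4, d'=-27/2
back: M1=-27/2
M: M0=0, M1=-27/2, M2=0
seg 0: a=-5, c=M0/2=0, d=(M1−M0)/(6·1)=-9/4, b=Δ0−h0·(2M0+M1)/6=29/4
seg 1: a=0, c=M1/2=-27/4, d=(M2−M1)/(6·1)=9/4, b=Δ1−h1·(2M1+M2)/6=1/2
t_q=3/2 → seg 1, τ=1/2; S=0+1/2·τ+-27/4·τ²+9/4·τ³=-37/32

  seg 0: a=-5 b=29/4 c=0 d=-9/4
  seg 1: a=0 b=1/2 c=-27/4 d=9/4
S(3/2) = -37/32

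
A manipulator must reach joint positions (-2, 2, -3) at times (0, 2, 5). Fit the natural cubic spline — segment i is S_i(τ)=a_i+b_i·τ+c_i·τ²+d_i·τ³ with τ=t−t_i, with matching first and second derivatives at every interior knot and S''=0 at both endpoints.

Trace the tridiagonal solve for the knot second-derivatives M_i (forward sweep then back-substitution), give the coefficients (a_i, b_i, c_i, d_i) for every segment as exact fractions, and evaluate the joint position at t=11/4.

Δ: Δ0=2, Δ1=-5/3
row 1: diag=10, rhs=-22; c'=3/10, d'=-11/5
back: M1=-11/5
M: M0=0, M1=-11/5, M2=0
seg 0: a=-2, c=M0/2=0, d=(M1−M0)/(6·2)=-11/60, b=Δ0−h0·(2M0+M1)/6=41/15
seg 1: a=2, c=M1/2=-11/10, d=(M2−M1)/(6·3)=11/90, b=Δ1−h1·(2M1+M2)/6=8/15
t_q=11/4 → seg 1, τ=3/4; S=2+8/15·τ+-11/10·τ²+11/90·τ³=1173/640

  seg 0: a=-2 b=41/15 c=0 d=-11/60
  seg 1: a=2 b=8/15 c=-11/10 d=11/90
S(11/4) = 1173/640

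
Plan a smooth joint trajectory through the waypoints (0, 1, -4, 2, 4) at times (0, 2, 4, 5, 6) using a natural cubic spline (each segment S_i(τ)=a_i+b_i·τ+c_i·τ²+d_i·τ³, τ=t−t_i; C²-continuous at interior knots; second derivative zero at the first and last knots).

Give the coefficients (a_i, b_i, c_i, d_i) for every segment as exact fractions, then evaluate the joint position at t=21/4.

  seg 0: a=0 b=187/84 c=0 d=-145/336
  seg 1: a=1 b=-62/21 c=-145/56 d=473/336
  seg 2: a=-4 b=43/12 c=41/7 d=-289/84
  seg 3: a=2 b=209/42 c=-125/28 d=125/84
S(21/4) = 765/256

Δ: Δ0=1/2, Δ1=-5/2, Δ2=6, Δ3=2
row 1: diag=8, rhs=-18; c'=1/4, d'=-9/4
row 2: denom=6−2·1/4=11/2; d'=(51−2·-9/4)/(11/2)=111/11
row 3: denom=4−1·2/11=42/11; d'=(-24−1·111/11)/(42/11)=-125/14
back: M3=-125/14
back: M2=111/11−2/11·-125/14=82/7
back: M1=-9/4−1/4·82/7=-145/28
M: M0=0, M1=-145/28, M2=82/7, M3=-125/14, M4=0
seg 0: a=0, c=M0/2=0, d=(M1−M0)/(6·2)=-145/336, b=Δ0−h0·(2M0+M1)/6=187/84
seg 1: a=1, c=M1/2=-145/56, d=(M2−M1)/(6·2)=473/336, b=Δ1−h1·(2M1+M2)/6=-62/21
seg 2: a=-4, c=M2/2=41/7, d=(M3−M2)/(6·1)=-289/84, b=Δ2−h2·(2M2+M3)/6=43/12
seg 3: a=2, c=M3/2=-125/28, d=(M4−M3)/(6·1)=125/84, b=Δ3−h3·(2M3+M4)/6=209/42
t_q=21/4 → seg 3, τ=1/4; S=2+209/42·τ+-125/28·τ²+125/84·τ³=765/256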